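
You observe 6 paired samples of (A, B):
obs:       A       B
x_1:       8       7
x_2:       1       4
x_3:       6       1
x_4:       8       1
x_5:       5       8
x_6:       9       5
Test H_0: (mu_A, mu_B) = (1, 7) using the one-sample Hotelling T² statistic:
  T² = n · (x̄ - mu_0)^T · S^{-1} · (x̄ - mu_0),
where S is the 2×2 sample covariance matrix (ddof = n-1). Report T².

Step 1 — sample mean vector:
  mean(A) = (8 + 1 + 6 + 8 + 5 + 9) / 6 = 37/6 = 6.1667
  mean(B) = (7 + 4 + 1 + 1 + 8 + 5) / 6 = 26/6 = 4.3333
  x̄ = (6.1667, 4.3333),  deviation x̄ - mu_0 = (6.1667, 4.3333) - (1, 7) = (5.1667, -2.6667).

Step 2 — sample covariance matrix, S[i,j] = (1/(n-1)) · Σ_k (x_{k,i} - mean_i) · (x_{k,j} - mean_j), divisor n-1 = 5:
  S[A,A] = ((1.8333)·(1.8333) + (-5.1667)·(-5.1667) + (-0.1667)·(-0.1667) + (1.8333)·(1.8333) + (-1.1667)·(-1.1667) + (2.8333)·(2.8333)) / 5 = 42.8333/5 = 8.5667
  S[A,B] = ((1.8333)·(2.6667) + (-5.1667)·(-0.3333) + (-0.1667)·(-3.3333) + (1.8333)·(-3.3333) + (-1.1667)·(3.6667) + (2.8333)·(0.6667)) / 5 = -1.3333/5 = -0.2667
  S[B,B] = ((2.6667)·(2.6667) + (-0.3333)·(-0.3333) + (-3.3333)·(-3.3333) + (-3.3333)·(-3.3333) + (3.6667)·(3.6667) + (0.6667)·(0.6667)) / 5 = 43.3333/5 = 8.6667
  S = [[8.5667, -0.2667],
 [-0.2667, 8.6667]].

Step 3 — invert S. det(S) = 8.5667·8.6667 - (-0.2667)² = 74.1733.
  S^{-1} = (1/det) · [[d, -b], [-b, a]] = [[0.1168, 0.0036],
 [0.0036, 0.1155]].

Step 4 — quadratic form (x̄ - mu_0)^T · S^{-1} · (x̄ - mu_0):
  S^{-1} · (x̄ - mu_0) = (0.5941, -0.2894),
  (x̄ - mu_0)^T · [...] = (5.1667)·(0.5941) + (-2.6667)·(-0.2894) = 3.8413.

Step 5 — scale by n: T² = 6 · 3.8413 = 23.0478.

T² ≈ 23.0478


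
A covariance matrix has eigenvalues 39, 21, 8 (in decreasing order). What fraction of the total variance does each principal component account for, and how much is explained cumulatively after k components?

Step 1 — total variance = trace(Sigma) = Σ λ_i = 39 + 21 + 8 = 68.

Step 2 — fraction explained by component i = λ_i / Σ λ:
  PC1: 39/68 = 0.5735
  PC2: 21/68 = 0.3088
  PC3: 8/68 = 0.1176

Step 3 — cumulative fraction after k components = (λ_1 + ... + λ_k) / Σ λ:
  k = 1: 39/68 = 0.5735
  k = 2: (39 + 21)/68 = 60/68 = 0.8824
  k = 3: (39 + 21 + 8)/68 = 68/68 = 1

Summary (fraction, with percent):

explained: PC1 0.5735 (57.35%), PC2 0.3088 (30.88%), PC3 0.1176 (11.76%);  cumulative: 0.5735, 0.8824, 1


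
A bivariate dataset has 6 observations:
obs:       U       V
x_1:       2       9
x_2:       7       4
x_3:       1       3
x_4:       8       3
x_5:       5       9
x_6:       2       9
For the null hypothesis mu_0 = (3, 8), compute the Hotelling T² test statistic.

Step 1 — sample mean vector:
  mean(U) = (2 + 7 + 1 + 8 + 5 + 2) / 6 = 25/6 = 4.1667
  mean(V) = (9 + 4 + 3 + 3 + 9 + 9) / 6 = 37/6 = 6.1667
  x̄ = (4.1667, 6.1667),  deviation x̄ - mu_0 = (4.1667, 6.1667) - (3, 8) = (1.1667, -1.8333).

Step 2 — sample covariance matrix, S[i,j] = (1/(n-1)) · Σ_k (x_{k,i} - mean_i) · (x_{k,j} - mean_j), divisor n-1 = 5:
  S[U,U] = ((-2.1667)·(-2.1667) + (2.8333)·(2.8333) + (-3.1667)·(-3.1667) + (3.8333)·(3.8333) + (0.8333)·(0.8333) + (-2.1667)·(-2.1667)) / 5 = 42.8333/5 = 8.5667
  S[U,V] = ((-2.1667)·(2.8333) + (2.8333)·(-2.1667) + (-3.1667)·(-3.1667) + (3.8333)·(-3.1667) + (0.8333)·(2.8333) + (-2.1667)·(2.8333)) / 5 = -18.1667/5 = -3.6333
  S[V,V] = ((2.8333)·(2.8333) + (-2.1667)·(-2.1667) + (-3.1667)·(-3.1667) + (-3.1667)·(-3.1667) + (2.8333)·(2.8333) + (2.8333)·(2.8333)) / 5 = 48.8333/5 = 9.7667
  S = [[8.5667, -3.6333],
 [-3.6333, 9.7667]].

Step 3 — invert S. det(S) = 8.5667·9.7667 - (-3.6333)² = 70.4667.
  S^{-1} = (1/det) · [[d, -b], [-b, a]] = [[0.1386, 0.0516],
 [0.0516, 0.1216]].

Step 4 — quadratic form (x̄ - mu_0)^T · S^{-1} · (x̄ - mu_0):
  S^{-1} · (x̄ - mu_0) = (0.0672, -0.1627),
  (x̄ - mu_0)^T · [...] = (1.1667)·(0.0672) + (-1.8333)·(-0.1627) = 0.3767.

Step 5 — scale by n: T² = 6 · 0.3767 = 2.2602.

T² ≈ 2.2602


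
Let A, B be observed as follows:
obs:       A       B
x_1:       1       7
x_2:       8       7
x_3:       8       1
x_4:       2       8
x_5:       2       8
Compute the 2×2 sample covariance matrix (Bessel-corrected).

Step 1 — column means:
  mean(A) = (1 + 8 + 8 + 2 + 2) / 5 = 21/5 = 4.2
  mean(B) = (7 + 7 + 1 + 8 + 8) / 5 = 31/5 = 6.2

Step 2 — sample covariance S[i,j] = (1/(n-1)) · Σ_k (x_{k,i} - mean_i) · (x_{k,j} - mean_j), with n-1 = 4.
  S[A,A] = ((-3.2)·(-3.2) + (3.8)·(3.8) + (3.8)·(3.8) + (-2.2)·(-2.2) + (-2.2)·(-2.2)) / 4 = 48.8/4 = 12.2
  S[A,B] = ((-3.2)·(0.8) + (3.8)·(0.8) + (3.8)·(-5.2) + (-2.2)·(1.8) + (-2.2)·(1.8)) / 4 = -27.2/4 = -6.8
  S[B,B] = ((0.8)·(0.8) + (0.8)·(0.8) + (-5.2)·(-5.2) + (1.8)·(1.8) + (1.8)·(1.8)) / 4 = 34.8/4 = 8.7

S is symmetric (S[j,i] = S[i,j]). Assembling:

S = [[12.2, -6.8],
 [-6.8, 8.7]]


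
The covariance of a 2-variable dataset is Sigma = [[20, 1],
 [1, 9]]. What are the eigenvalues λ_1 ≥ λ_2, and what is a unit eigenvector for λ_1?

Step 1 — characteristic polynomial of 2×2 Sigma:
  det(Sigma - λI) = λ² - trace · λ + det = 0.
  trace = 20 + 9 = 29, det = 20·9 - (1)² = 179.
Step 2 — discriminant:
  Δ = trace² - 4·det = 841 - 716 = 125.
Step 3 — eigenvalues:
  λ = (trace ± √Δ)/2 = (29 ± 11.1803)/2,
  λ_1 = 20.0902,  λ_2 = 8.9098.

Step 4 — unit eigenvector for λ_1: solve (Sigma - λ_1 I)v = 0. First row:
  (20 - 20.0902)·v_x + (1)·v_y = 0, i.e. (-0.0902)·v_x + (1)·v_y = 0,
  so v ∝ (b, λ_1 - a) = (1, 0.0902) = u.
  ||u|| = √((1)² + (0.0902)²) = √(1.0081) ≈ 1.0041,
  v_1 = u/||u|| ≈ (0.996, 0.0898) (||v_1|| = 1).

λ_1 = 20.0902,  λ_2 = 8.9098;  v_1 ≈ (0.996, 0.0898)


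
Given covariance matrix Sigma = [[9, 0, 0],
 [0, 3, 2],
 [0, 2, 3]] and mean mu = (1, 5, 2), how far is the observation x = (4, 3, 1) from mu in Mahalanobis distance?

Step 1 — centre the observation: (x - mu) = (3, -2, -1).

Step 2 — invert Sigma (cofactor / det for 3×3, or solve directly):
  Sigma^{-1} = [[0.1111, 0, 0],
 [0, 0.6, -0.4],
 [0, -0.4, 0.6]].

Step 3 — form the quadratic (x - mu)^T · Sigma^{-1} · (x - mu):
  Sigma^{-1} · (x - mu) = (0.3333, -0.8, 0.2).
  (x - mu)^T · [Sigma^{-1} · (x - mu)] = (3)·(0.3333) + (-2)·(-0.8) + (-1)·(0.2) = 2.4.

Step 4 — take square root: d = √(2.4) ≈ 1.5492.

d(x, mu) = √(2.4) ≈ 1.5492


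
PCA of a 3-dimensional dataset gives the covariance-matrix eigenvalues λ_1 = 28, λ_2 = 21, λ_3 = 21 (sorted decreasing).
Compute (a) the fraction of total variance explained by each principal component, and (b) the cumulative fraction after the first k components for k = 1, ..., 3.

Step 1 — total variance = trace(Sigma) = Σ λ_i = 28 + 21 + 21 = 70.

Step 2 — fraction explained by component i = λ_i / Σ λ:
  PC1: 28/70 = 0.4
  PC2: 21/70 = 0.3
  PC3: 21/70 = 0.3

Step 3 — cumulative fraction after k components = (λ_1 + ... + λ_k) / Σ λ:
  k = 1: 28/70 = 0.4
  k = 2: (28 + 21)/70 = 49/70 = 0.7
  k = 3: (28 + 21 + 21)/70 = 70/70 = 1

Summary (fraction, with percent):

explained: PC1 0.4 (40%), PC2 0.3 (30%), PC3 0.3 (30%);  cumulative: 0.4, 0.7, 1


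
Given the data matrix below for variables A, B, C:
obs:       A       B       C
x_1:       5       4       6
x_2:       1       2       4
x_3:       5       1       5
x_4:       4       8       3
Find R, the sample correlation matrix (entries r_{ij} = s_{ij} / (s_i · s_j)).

Step 1 — column means:
  mean(A) = (5 + 1 + 5 + 4) / 4 = 15/4 = 3.75
  mean(B) = (4 + 2 + 1 + 8) / 4 = 15/4 = 3.75
  mean(C) = (6 + 4 + 5 + 3) / 4 = 18/4 = 4.5

Step 2 — sample variances and covariances s[i,j] = (1/(n-1)) · Σ_k (x_{k,i} - mean_i) · (x_{k,j} - mean_j), with n-1 = 3:
  s[A,A] = ((1.25)·(1.25) + (-2.75)·(-2.75) + (1.25)·(1.25) + (0.25)·(0.25)) / 3 = 10.75/3 = 3.5833
  s[A,B] = ((1.25)·(0.25) + (-2.75)·(-1.75) + (1.25)·(-2.75) + (0.25)·(4.25)) / 3 = 2.75/3 = 0.9167
  s[A,C] = ((1.25)·(1.5) + (-2.75)·(-0.5) + (1.25)·(0.5) + (0.25)·(-1.5)) / 3 = 3.5/3 = 1.1667
  s[B,B] = ((0.25)·(0.25) + (-1.75)·(-1.75) + (-2.75)·(-2.75) + (4.25)·(4.25)) / 3 = 28.75/3 = 9.5833
  s[B,C] = ((0.25)·(1.5) + (-1.75)·(-0.5) + (-2.75)·(0.5) + (4.25)·(-1.5)) / 3 = -6.5/3 = -2.1667
  s[C,C] = ((1.5)·(1.5) + (-0.5)·(-0.5) + (0.5)·(0.5) + (-1.5)·(-1.5)) / 3 = 5/3 = 1.6667
  Sample standard deviations s_i = √(s[i,i]):
  s(A) = √(3.5833) = 1.893
  s(B) = √(9.5833) = 3.0957
  s(C) = √(1.6667) = 1.291

Step 3 — r_{ij} = s_{ij} / (s_i · s_j):
  r[A,A] = 1 (diagonal).
  r[A,B] = 0.9167 / (1.893 · 3.0957) = 0.9167 / 5.8601 = 0.1564
  r[A,C] = 1.1667 / (1.893 · 1.291) = 1.1667 / 2.4438 = 0.4774
  r[B,B] = 1 (diagonal).
  r[B,C] = -2.1667 / (3.0957 · 1.291) = -2.1667 / 3.9965 = -0.5421
  r[C,C] = 1 (diagonal).

R is symmetric with unit diagonal. Assembling:

R = [[1, 0.1564, 0.4774],
 [0.1564, 1, -0.5421],
 [0.4774, -0.5421, 1]]


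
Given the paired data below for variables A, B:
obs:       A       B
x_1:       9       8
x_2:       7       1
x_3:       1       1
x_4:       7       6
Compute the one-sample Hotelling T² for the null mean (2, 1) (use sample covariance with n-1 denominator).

Step 1 — sample mean vector:
  mean(A) = (9 + 7 + 1 + 7) / 4 = 24/4 = 6
  mean(B) = (8 + 1 + 1 + 6) / 4 = 16/4 = 4
  x̄ = (6, 4),  deviation x̄ - mu_0 = (6, 4) - (2, 1) = (4, 3).

Step 2 — sample covariance matrix, S[i,j] = (1/(n-1)) · Σ_k (x_{k,i} - mean_i) · (x_{k,j} - mean_j), divisor n-1 = 3:
  S[A,A] = ((3)·(3) + (1)·(1) + (-5)·(-5) + (1)·(1)) / 3 = 36/3 = 12
  S[A,B] = ((3)·(4) + (1)·(-3) + (-5)·(-3) + (1)·(2)) / 3 = 26/3 = 8.6667
  S[B,B] = ((4)·(4) + (-3)·(-3) + (-3)·(-3) + (2)·(2)) / 3 = 38/3 = 12.6667
  S = [[12, 8.6667],
 [8.6667, 12.6667]].

Step 3 — invert S. det(S) = 12·12.6667 - (8.6667)² = 76.8889.
  S^{-1} = (1/det) · [[d, -b], [-b, a]] = [[0.1647, -0.1127],
 [-0.1127, 0.1561]].

Step 4 — quadratic form (x̄ - mu_0)^T · S^{-1} · (x̄ - mu_0):
  S^{-1} · (x̄ - mu_0) = (0.3208, 0.0173),
  (x̄ - mu_0)^T · [...] = (4)·(0.3208) + (3)·(0.0173) = 1.3353.

Step 5 — scale by n: T² = 4 · 1.3353 = 5.341.

T² ≈ 5.341


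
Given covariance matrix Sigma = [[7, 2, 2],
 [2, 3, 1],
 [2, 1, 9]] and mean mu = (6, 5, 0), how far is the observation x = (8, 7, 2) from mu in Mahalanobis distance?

Step 1 — centre the observation: (x - mu) = (2, 2, 2).

Step 2 — invert Sigma (cofactor / det for 3×3, or solve directly):
  Sigma^{-1} = [[0.1831, -0.1127, -0.0282],
 [-0.1127, 0.4155, -0.0211],
 [-0.0282, -0.0211, 0.1197]].

Step 3 — form the quadratic (x - mu)^T · Sigma^{-1} · (x - mu):
  Sigma^{-1} · (x - mu) = (0.0845, 0.5634, 0.1408).
  (x - mu)^T · [Sigma^{-1} · (x - mu)] = (2)·(0.0845) + (2)·(0.5634) + (2)·(0.1408) = 1.5775.

Step 4 — take square root: d = √(1.5775) ≈ 1.256.

d(x, mu) = √(1.5775) ≈ 1.256


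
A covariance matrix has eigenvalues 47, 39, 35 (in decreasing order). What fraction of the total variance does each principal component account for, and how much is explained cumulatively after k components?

Step 1 — total variance = trace(Sigma) = Σ λ_i = 47 + 39 + 35 = 121.

Step 2 — fraction explained by component i = λ_i / Σ λ:
  PC1: 47/121 = 0.3884
  PC2: 39/121 = 0.3223
  PC3: 35/121 = 0.2893

Step 3 — cumulative fraction after k components = (λ_1 + ... + λ_k) / Σ λ:
  k = 1: 47/121 = 0.3884
  k = 2: (47 + 39)/121 = 86/121 = 0.7107
  k = 3: (47 + 39 + 35)/121 = 121/121 = 1

Summary (fraction, with percent):

explained: PC1 0.3884 (38.84%), PC2 0.3223 (32.23%), PC3 0.2893 (28.93%);  cumulative: 0.3884, 0.7107, 1


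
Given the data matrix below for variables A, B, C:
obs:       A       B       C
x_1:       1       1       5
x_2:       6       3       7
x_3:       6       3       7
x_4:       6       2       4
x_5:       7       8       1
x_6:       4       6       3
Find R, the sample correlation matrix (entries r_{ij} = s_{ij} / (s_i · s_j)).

Step 1 — column means:
  mean(A) = (1 + 6 + 6 + 6 + 7 + 4) / 6 = 30/6 = 5
  mean(B) = (1 + 3 + 3 + 2 + 8 + 6) / 6 = 23/6 = 3.8333
  mean(C) = (5 + 7 + 7 + 4 + 1 + 3) / 6 = 27/6 = 4.5

Step 2 — sample variances and covariances s[i,j] = (1/(n-1)) · Σ_k (x_{k,i} - mean_i) · (x_{k,j} - mean_j), with n-1 = 5:
  s[A,A] = ((-4)·(-4) + (1)·(1) + (1)·(1) + (1)·(1) + (2)·(2) + (-1)·(-1)) / 5 = 24/5 = 4.8
  s[A,B] = ((-4)·(-2.8333) + (1)·(-0.8333) + (1)·(-0.8333) + (1)·(-1.8333) + (2)·(4.1667) + (-1)·(2.1667)) / 5 = 14/5 = 2.8
  s[A,C] = ((-4)·(0.5) + (1)·(2.5) + (1)·(2.5) + (1)·(-0.5) + (2)·(-3.5) + (-1)·(-1.5)) / 5 = -3/5 = -0.6
  s[B,B] = ((-2.8333)·(-2.8333) + (-0.8333)·(-0.8333) + (-0.8333)·(-0.8333) + (-1.8333)·(-1.8333) + (4.1667)·(4.1667) + (2.1667)·(2.1667)) / 5 = 34.8333/5 = 6.9667
  s[B,C] = ((-2.8333)·(0.5) + (-0.8333)·(2.5) + (-0.8333)·(2.5) + (-1.8333)·(-0.5) + (4.1667)·(-3.5) + (2.1667)·(-1.5)) / 5 = -22.5/5 = -4.5
  s[C,C] = ((0.5)·(0.5) + (2.5)·(2.5) + (2.5)·(2.5) + (-0.5)·(-0.5) + (-3.5)·(-3.5) + (-1.5)·(-1.5)) / 5 = 27.5/5 = 5.5
  Sample standard deviations s_i = √(s[i,i]):
  s(A) = √(4.8) = 2.1909
  s(B) = √(6.9667) = 2.6394
  s(C) = √(5.5) = 2.3452

Step 3 — r_{ij} = s_{ij} / (s_i · s_j):
  r[A,A] = 1 (diagonal).
  r[A,B] = 2.8 / (2.1909 · 2.6394) = 2.8 / 5.7827 = 0.4842
  r[A,C] = -0.6 / (2.1909 · 2.3452) = -0.6 / 5.1381 = -0.1168
  r[B,B] = 1 (diagonal).
  r[B,C] = -4.5 / (2.6394 · 2.3452) = -4.5 / 6.19 = -0.727
  r[C,C] = 1 (diagonal).

R is symmetric with unit diagonal. Assembling:

R = [[1, 0.4842, -0.1168],
 [0.4842, 1, -0.727],
 [-0.1168, -0.727, 1]]


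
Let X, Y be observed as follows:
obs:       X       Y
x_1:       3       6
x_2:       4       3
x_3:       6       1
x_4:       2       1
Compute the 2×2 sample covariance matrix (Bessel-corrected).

Step 1 — column means:
  mean(X) = (3 + 4 + 6 + 2) / 4 = 15/4 = 3.75
  mean(Y) = (6 + 3 + 1 + 1) / 4 = 11/4 = 2.75

Step 2 — sample covariance S[i,j] = (1/(n-1)) · Σ_k (x_{k,i} - mean_i) · (x_{k,j} - mean_j), with n-1 = 3.
  S[X,X] = ((-0.75)·(-0.75) + (0.25)·(0.25) + (2.25)·(2.25) + (-1.75)·(-1.75)) / 3 = 8.75/3 = 2.9167
  S[X,Y] = ((-0.75)·(3.25) + (0.25)·(0.25) + (2.25)·(-1.75) + (-1.75)·(-1.75)) / 3 = -3.25/3 = -1.0833
  S[Y,Y] = ((3.25)·(3.25) + (0.25)·(0.25) + (-1.75)·(-1.75) + (-1.75)·(-1.75)) / 3 = 16.75/3 = 5.5833

S is symmetric (S[j,i] = S[i,j]). Assembling:

S = [[2.9167, -1.0833],
 [-1.0833, 5.5833]]


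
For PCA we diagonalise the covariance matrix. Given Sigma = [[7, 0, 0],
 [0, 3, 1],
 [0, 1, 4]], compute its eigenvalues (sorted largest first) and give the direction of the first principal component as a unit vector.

Step 1 — characteristic polynomial p(λ) = det(λI - Sigma) = λ³ - tr·λ² + c_1·λ - det, where tr = trace, c_1 = sum of the principal 2×2 minors, det = det(Sigma):
  tr = 7 + 3 + 4 = 14,
  c_1 = (7·3 - (0)²) + (7·4 - (0)²) + (3·4 - (1)²) = 21 + 28 + 11 = 60,
  det = 7·(3·4 - (1)²) - (0)·((0)·4 - (1)·(0)) + (0)·((0)·(1) - 3·(0)) = 7·(11) - (0)·(0) + (0)·(0) = 77.
  So p(λ) = λ³ - 14λ² + 60λ - 77.
Step 2 — look for an integer root (rational root theorem: any rational root is an integer divisor of 77). Testing λ = 7:
  p(7) = 343 - 686 + 420 - 77 = 0  ✓
  Dividing out (λ - 7): p(λ) = (λ - 7)(λ² - 7λ + 11).
Step 3 — remaining eigenvalues from the quadratic λ² - 7λ + 11 = 0:
  Δ = 7² - 4·11 = 49 - 44 = 5,  λ = (7 ± √5)/2 = (7 ± 2.2361)/2 ≈ 4.618 or 2.382.
  Sorted: λ_1 = 7,  λ_2 = 4.618,  λ_3 = 2.382  (check: sum = 14 = tr ✓).

Step 4 — unit eigenvector for λ_1 = 7: v spans the null space of (Sigma - λ_1 I), whose rows are
  r_1 = (0, 0, 0),  r_2 = (0, -4, 1),  r_3 = (0, 1, -3).
  v is orthogonal to every row, so take v ∝ r_2 × r_3 = ((-4)·(-3) - (1)·(1), (1)·(0) - (0)·(-3), (0)·(1) - (-4)·(0)) = (11, 0, 0).
  Rescale (divide by 11): u = (1, 0, 0).
  ||u|| = √((1)² + (0)² + (0)²) = √(1) = 1,  v_1 = u/||u|| ≈ (1, 0, 0) (||v_1|| = 1).

λ_1 = 7,  λ_2 = 4.618,  λ_3 = 2.382;  v_1 ≈ (1, 0, 0)


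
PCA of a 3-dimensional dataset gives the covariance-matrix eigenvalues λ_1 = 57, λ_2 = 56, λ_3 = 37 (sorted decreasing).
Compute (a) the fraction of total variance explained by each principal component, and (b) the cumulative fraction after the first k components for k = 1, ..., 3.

Step 1 — total variance = trace(Sigma) = Σ λ_i = 57 + 56 + 37 = 150.

Step 2 — fraction explained by component i = λ_i / Σ λ:
  PC1: 57/150 = 0.38
  PC2: 56/150 = 0.3733
  PC3: 37/150 = 0.2467

Step 3 — cumulative fraction after k components = (λ_1 + ... + λ_k) / Σ λ:
  k = 1: 57/150 = 0.38
  k = 2: (57 + 56)/150 = 113/150 = 0.7533
  k = 3: (57 + 56 + 37)/150 = 150/150 = 1

Summary (fraction, with percent):

explained: PC1 0.38 (38%), PC2 0.3733 (37.33%), PC3 0.2467 (24.67%);  cumulative: 0.38, 0.7533, 1


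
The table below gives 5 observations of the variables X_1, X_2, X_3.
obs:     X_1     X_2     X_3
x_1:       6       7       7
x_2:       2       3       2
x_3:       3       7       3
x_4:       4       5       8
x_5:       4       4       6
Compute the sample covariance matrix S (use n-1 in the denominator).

Step 1 — column means:
  mean(X_1) = (6 + 2 + 3 + 4 + 4) / 5 = 19/5 = 3.8
  mean(X_2) = (7 + 3 + 7 + 5 + 4) / 5 = 26/5 = 5.2
  mean(X_3) = (7 + 2 + 3 + 8 + 6) / 5 = 26/5 = 5.2

Step 2 — sample covariance S[i,j] = (1/(n-1)) · Σ_k (x_{k,i} - mean_i) · (x_{k,j} - mean_j), with n-1 = 4.
  S[X_1,X_1] = ((2.2)·(2.2) + (-1.8)·(-1.8) + (-0.8)·(-0.8) + (0.2)·(0.2) + (0.2)·(0.2)) / 4 = 8.8/4 = 2.2
  S[X_1,X_2] = ((2.2)·(1.8) + (-1.8)·(-2.2) + (-0.8)·(1.8) + (0.2)·(-0.2) + (0.2)·(-1.2)) / 4 = 6.2/4 = 1.55
  S[X_1,X_3] = ((2.2)·(1.8) + (-1.8)·(-3.2) + (-0.8)·(-2.2) + (0.2)·(2.8) + (0.2)·(0.8)) / 4 = 12.2/4 = 3.05
  S[X_2,X_2] = ((1.8)·(1.8) + (-2.2)·(-2.2) + (1.8)·(1.8) + (-0.2)·(-0.2) + (-1.2)·(-1.2)) / 4 = 12.8/4 = 3.2
  S[X_2,X_3] = ((1.8)·(1.8) + (-2.2)·(-3.2) + (1.8)·(-2.2) + (-0.2)·(2.8) + (-1.2)·(0.8)) / 4 = 4.8/4 = 1.2
  S[X_3,X_3] = ((1.8)·(1.8) + (-3.2)·(-3.2) + (-2.2)·(-2.2) + (2.8)·(2.8) + (0.8)·(0.8)) / 4 = 26.8/4 = 6.7

S is symmetric (S[j,i] = S[i,j]). Assembling:

S = [[2.2, 1.55, 3.05],
 [1.55, 3.2, 1.2],
 [3.05, 1.2, 6.7]]


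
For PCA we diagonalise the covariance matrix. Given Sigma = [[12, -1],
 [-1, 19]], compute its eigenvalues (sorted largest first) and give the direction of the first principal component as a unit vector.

Step 1 — characteristic polynomial of 2×2 Sigma:
  det(Sigma - λI) = λ² - trace · λ + det = 0.
  trace = 12 + 19 = 31, det = 12·19 - (-1)² = 227.
Step 2 — discriminant:
  Δ = trace² - 4·det = 961 - 908 = 53.
Step 3 — eigenvalues:
  λ = (trace ± √Δ)/2 = (31 ± 7.2801)/2,
  λ_1 = 19.1401,  λ_2 = 11.8599.

Step 4 — unit eigenvector for λ_1: solve (Sigma - λ_1 I)v = 0. First row:
  (12 - 19.1401)·v_x + (-1)·v_y = 0, i.e. (-7.1401)·v_x + (-1)·v_y = 0,
  so v ∝ (b, λ_1 - a) = (-1, 7.1401); multiply by -1 so the first entry is positive: u = (1, -7.1401).
  ||u|| = √((1)² + (-7.1401)²) = √(51.9804) ≈ 7.2097,
  v_1 = u/||u|| ≈ (0.1387, -0.9903) (||v_1|| = 1).

λ_1 = 19.1401,  λ_2 = 11.8599;  v_1 ≈ (0.1387, -0.9903)


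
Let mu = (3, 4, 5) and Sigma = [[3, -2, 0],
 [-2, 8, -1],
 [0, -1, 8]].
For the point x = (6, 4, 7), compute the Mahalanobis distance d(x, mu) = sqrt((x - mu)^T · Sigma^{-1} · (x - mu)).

Step 1 — centre the observation: (x - mu) = (3, 0, 2).

Step 2 — invert Sigma (cofactor / det for 3×3, or solve directly):
  Sigma^{-1} = [[0.4013, 0.1019, 0.0127],
 [0.1019, 0.1529, 0.0191],
 [0.0127, 0.0191, 0.1274]].

Step 3 — form the quadratic (x - mu)^T · Sigma^{-1} · (x - mu):
  Sigma^{-1} · (x - mu) = (1.2293, 0.3439, 0.293).
  (x - mu)^T · [Sigma^{-1} · (x - mu)] = (3)·(1.2293) + (0)·(0.3439) + (2)·(0.293) = 4.2739.

Step 4 — take square root: d = √(4.2739) ≈ 2.0673.

d(x, mu) = √(4.2739) ≈ 2.0673


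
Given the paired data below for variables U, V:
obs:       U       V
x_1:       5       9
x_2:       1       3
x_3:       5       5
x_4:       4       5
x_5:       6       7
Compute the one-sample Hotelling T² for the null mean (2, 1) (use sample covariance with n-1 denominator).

Step 1 — sample mean vector:
  mean(U) = (5 + 1 + 5 + 4 + 6) / 5 = 21/5 = 4.2
  mean(V) = (9 + 3 + 5 + 5 + 7) / 5 = 29/5 = 5.8
  x̄ = (4.2, 5.8),  deviation x̄ - mu_0 = (4.2, 5.8) - (2, 1) = (2.2, 4.8).

Step 2 — sample covariance matrix, S[i,j] = (1/(n-1)) · Σ_k (x_{k,i} - mean_i) · (x_{k,j} - mean_j), divisor n-1 = 4:
  S[U,U] = ((0.8)·(0.8) + (-3.2)·(-3.2) + (0.8)·(0.8) + (-0.2)·(-0.2) + (1.8)·(1.8)) / 4 = 14.8/4 = 3.7
  S[U,V] = ((0.8)·(3.2) + (-3.2)·(-2.8) + (0.8)·(-0.8) + (-0.2)·(-0.8) + (1.8)·(1.2)) / 4 = 13.2/4 = 3.3
  S[V,V] = ((3.2)·(3.2) + (-2.8)·(-2.8) + (-0.8)·(-0.8) + (-0.8)·(-0.8) + (1.2)·(1.2)) / 4 = 20.8/4 = 5.2
  S = [[3.7, 3.3],
 [3.3, 5.2]].

Step 3 — invert S. det(S) = 3.7·5.2 - (3.3)² = 8.35.
  S^{-1} = (1/det) · [[d, -b], [-b, a]] = [[0.6228, -0.3952],
 [-0.3952, 0.4431]].

Step 4 — quadratic form (x̄ - mu_0)^T · S^{-1} · (x̄ - mu_0):
  S^{-1} · (x̄ - mu_0) = (-0.5269, 1.2575),
  (x̄ - mu_0)^T · [...] = (2.2)·(-0.5269) + (4.8)·(1.2575) = 4.8766.

Step 5 — scale by n: T² = 5 · 4.8766 = 24.3832.

T² ≈ 24.3832


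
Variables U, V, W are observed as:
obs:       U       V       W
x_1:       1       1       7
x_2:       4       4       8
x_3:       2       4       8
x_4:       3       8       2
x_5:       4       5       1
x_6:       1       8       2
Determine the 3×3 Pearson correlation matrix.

Step 1 — column means:
  mean(U) = (1 + 4 + 2 + 3 + 4 + 1) / 6 = 15/6 = 2.5
  mean(V) = (1 + 4 + 4 + 8 + 5 + 8) / 6 = 30/6 = 5
  mean(W) = (7 + 8 + 8 + 2 + 1 + 2) / 6 = 28/6 = 4.6667

Step 2 — sample variances and covariances s[i,j] = (1/(n-1)) · Σ_k (x_{k,i} - mean_i) · (x_{k,j} - mean_j), with n-1 = 5:
  s[U,U] = ((-1.5)·(-1.5) + (1.5)·(1.5) + (-0.5)·(-0.5) + (0.5)·(0.5) + (1.5)·(1.5) + (-1.5)·(-1.5)) / 5 = 9.5/5 = 1.9
  s[U,V] = ((-1.5)·(-4) + (1.5)·(-1) + (-0.5)·(-1) + (0.5)·(3) + (1.5)·(0) + (-1.5)·(3)) / 5 = 2/5 = 0.4
  s[U,W] = ((-1.5)·(2.3333) + (1.5)·(3.3333) + (-0.5)·(3.3333) + (0.5)·(-2.6667) + (1.5)·(-3.6667) + (-1.5)·(-2.6667)) / 5 = -3/5 = -0.6
  s[V,V] = ((-4)·(-4) + (-1)·(-1) + (-1)·(-1) + (3)·(3) + (0)·(0) + (3)·(3)) / 5 = 36/5 = 7.2
  s[V,W] = ((-4)·(2.3333) + (-1)·(3.3333) + (-1)·(3.3333) + (3)·(-2.6667) + (0)·(-3.6667) + (3)·(-2.6667)) / 5 = -32/5 = -6.4
  s[W,W] = ((2.3333)·(2.3333) + (3.3333)·(3.3333) + (3.3333)·(3.3333) + (-2.6667)·(-2.6667) + (-3.6667)·(-3.6667) + (-2.6667)·(-2.6667)) / 5 = 55.3333/5 = 11.0667
  Sample standard deviations s_i = √(s[i,i]):
  s(U) = √(1.9) = 1.3784
  s(V) = √(7.2) = 2.6833
  s(W) = √(11.0667) = 3.3267

Step 3 — r_{ij} = s_{ij} / (s_i · s_j):
  r[U,U] = 1 (diagonal).
  r[U,V] = 0.4 / (1.3784 · 2.6833) = 0.4 / 3.6986 = 0.1081
  r[U,W] = -0.6 / (1.3784 · 3.3267) = -0.6 / 4.5855 = -0.1308
  r[V,V] = 1 (diagonal).
  r[V,W] = -6.4 / (2.6833 · 3.3267) = -6.4 / 8.9264 = -0.717
  r[W,W] = 1 (diagonal).

R is symmetric with unit diagonal. Assembling:

R = [[1, 0.1081, -0.1308],
 [0.1081, 1, -0.717],
 [-0.1308, -0.717, 1]]


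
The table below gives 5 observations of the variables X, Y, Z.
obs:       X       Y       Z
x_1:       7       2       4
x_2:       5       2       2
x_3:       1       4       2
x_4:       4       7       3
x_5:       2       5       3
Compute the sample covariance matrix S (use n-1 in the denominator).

Step 1 — column means:
  mean(X) = (7 + 5 + 1 + 4 + 2) / 5 = 19/5 = 3.8
  mean(Y) = (2 + 2 + 4 + 7 + 5) / 5 = 20/5 = 4
  mean(Z) = (4 + 2 + 2 + 3 + 3) / 5 = 14/5 = 2.8

Step 2 — sample covariance S[i,j] = (1/(n-1)) · Σ_k (x_{k,i} - mean_i) · (x_{k,j} - mean_j), with n-1 = 4.
  S[X,X] = ((3.2)·(3.2) + (1.2)·(1.2) + (-2.8)·(-2.8) + (0.2)·(0.2) + (-1.8)·(-1.8)) / 4 = 22.8/4 = 5.7
  S[X,Y] = ((3.2)·(-2) + (1.2)·(-2) + (-2.8)·(0) + (0.2)·(3) + (-1.8)·(1)) / 4 = -10/4 = -2.5
  S[X,Z] = ((3.2)·(1.2) + (1.2)·(-0.8) + (-2.8)·(-0.8) + (0.2)·(0.2) + (-1.8)·(0.2)) / 4 = 4.8/4 = 1.2
  S[Y,Y] = ((-2)·(-2) + (-2)·(-2) + (0)·(0) + (3)·(3) + (1)·(1)) / 4 = 18/4 = 4.5
  S[Y,Z] = ((-2)·(1.2) + (-2)·(-0.8) + (0)·(-0.8) + (3)·(0.2) + (1)·(0.2)) / 4 = 0/4 = 0
  S[Z,Z] = ((1.2)·(1.2) + (-0.8)·(-0.8) + (-0.8)·(-0.8) + (0.2)·(0.2) + (0.2)·(0.2)) / 4 = 2.8/4 = 0.7

S is symmetric (S[j,i] = S[i,j]). Assembling:

S = [[5.7, -2.5, 1.2],
 [-2.5, 4.5, 0],
 [1.2, 0, 0.7]]


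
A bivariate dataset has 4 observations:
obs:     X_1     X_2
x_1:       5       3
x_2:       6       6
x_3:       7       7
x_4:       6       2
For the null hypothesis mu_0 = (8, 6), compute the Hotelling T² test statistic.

Step 1 — sample mean vector:
  mean(X_1) = (5 + 6 + 7 + 6) / 4 = 24/4 = 6
  mean(X_2) = (3 + 6 + 7 + 2) / 4 = 18/4 = 4.5
  x̄ = (6, 4.5),  deviation x̄ - mu_0 = (6, 4.5) - (8, 6) = (-2, -1.5).

Step 2 — sample covariance matrix, S[i,j] = (1/(n-1)) · Σ_k (x_{k,i} - mean_i) · (x_{k,j} - mean_j), divisor n-1 = 3:
  S[X_1,X_1] = ((-1)·(-1) + (0)·(0) + (1)·(1) + (0)·(0)) / 3 = 2/3 = 0.6667
  S[X_1,X_2] = ((-1)·(-1.5) + (0)·(1.5) + (1)·(2.5) + (0)·(-2.5)) / 3 = 4/3 = 1.3333
  S[X_2,X_2] = ((-1.5)·(-1.5) + (1.5)·(1.5) + (2.5)·(2.5) + (-2.5)·(-2.5)) / 3 = 17/3 = 5.6667
  S = [[0.6667, 1.3333],
 [1.3333, 5.6667]].

Step 3 — invert S. det(S) = 0.6667·5.6667 - (1.3333)² = 2.
  S^{-1} = (1/det) · [[d, -b], [-b, a]] = [[2.8333, -0.6667],
 [-0.6667, 0.3333]].

Step 4 — quadratic form (x̄ - mu_0)^T · S^{-1} · (x̄ - mu_0):
  S^{-1} · (x̄ - mu_0) = (-4.6667, 0.8333),
  (x̄ - mu_0)^T · [...] = (-2)·(-4.6667) + (-1.5)·(0.8333) = 8.0833.

Step 5 — scale by n: T² = 4 · 8.0833 = 32.3333.

T² ≈ 32.3333


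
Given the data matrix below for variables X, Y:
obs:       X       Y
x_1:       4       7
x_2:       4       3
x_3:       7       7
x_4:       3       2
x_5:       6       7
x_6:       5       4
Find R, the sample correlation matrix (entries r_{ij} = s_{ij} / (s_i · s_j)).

Step 1 — column means:
  mean(X) = (4 + 4 + 7 + 3 + 6 + 5) / 6 = 29/6 = 4.8333
  mean(Y) = (7 + 3 + 7 + 2 + 7 + 4) / 6 = 30/6 = 5

Step 2 — sample variances and covariances s[i,j] = (1/(n-1)) · Σ_k (x_{k,i} - mean_i) · (x_{k,j} - mean_j), with n-1 = 5:
  s[X,X] = ((-0.8333)·(-0.8333) + (-0.8333)·(-0.8333) + (2.1667)·(2.1667) + (-1.8333)·(-1.8333) + (1.1667)·(1.1667) + (0.1667)·(0.1667)) / 5 = 10.8333/5 = 2.1667
  s[X,Y] = ((-0.8333)·(2) + (-0.8333)·(-2) + (2.1667)·(2) + (-1.8333)·(-3) + (1.1667)·(2) + (0.1667)·(-1)) / 5 = 12/5 = 2.4
  s[Y,Y] = ((2)·(2) + (-2)·(-2) + (2)·(2) + (-3)·(-3) + (2)·(2) + (-1)·(-1)) / 5 = 26/5 = 5.2
  Sample standard deviations s_i = √(s[i,i]):
  s(X) = √(2.1667) = 1.472
  s(Y) = √(5.2) = 2.2804

Step 3 — r_{ij} = s_{ij} / (s_i · s_j):
  r[X,X] = 1 (diagonal).
  r[X,Y] = 2.4 / (1.472 · 2.2804) = 2.4 / 3.3566 = 0.715
  r[Y,Y] = 1 (diagonal).

R is symmetric with unit diagonal. Assembling:

R = [[1, 0.715],
 [0.715, 1]]


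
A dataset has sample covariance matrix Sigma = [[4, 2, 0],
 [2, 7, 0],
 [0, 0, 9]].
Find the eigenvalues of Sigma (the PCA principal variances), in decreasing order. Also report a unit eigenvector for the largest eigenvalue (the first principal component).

Step 1 — characteristic polynomial p(λ) = det(λI - Sigma) = λ³ - tr·λ² + c_1·λ - det, where tr = trace, c_1 = sum of the principal 2×2 minors, det = det(Sigma):
  tr = 4 + 7 + 9 = 20,
  c_1 = (4·7 - (2)²) + (4·9 - (0)²) + (7·9 - (0)²) = 24 + 36 + 63 = 123,
  det = 4·(7·9 - (0)²) - (2)·((2)·9 - (0)·(0)) + (0)·((2)·(0) - 7·(0)) = 4·(63) - (2)·(18) + (0)·(0) = 216.
  So p(λ) = λ³ - 20λ² + 123λ - 216.
Step 2 — look for an integer root (rational root theorem: any rational root is an integer divisor of 216). Testing λ = 3:
  p(3) = 27 - 180 + 369 - 216 = 0  ✓
  Dividing out (λ - 3): p(λ) = (λ - 3)(λ² - 17λ + 72).
Step 3 — remaining eigenvalues from the quadratic λ² - 17λ + 72 = 0:
  Δ = 17² - 4·72 = 289 - 288 = 1,  λ = (17 ± √1)/2 = (17 ± 1)/2 = 9 or 8.
  Sorted: λ_1 = 9,  λ_2 = 8,  λ_3 = 3  (check: sum = 20 = tr ✓).

Step 4 — unit eigenvector for λ_1 = 9: v spans the null space of (Sigma - λ_1 I), whose rows are
  r_1 = (-5, 2, 0),  r_2 = (2, -2, 0),  r_3 = (0, 0, 0).
  v is orthogonal to every row, so take v ∝ r_1 × r_2 = ((2)·(0) - (0)·(-2), (0)·(2) - (-5)·(0), (-5)·(-2) - (2)·(2)) = (0, 0, 6).
  Rescale (divide by 6): u = (0, 0, 1).
  ||u|| = √((0)² + (0)² + (1)²) = √(1) = 1,  v_1 = u/||u|| ≈ (0, 0, 1) (||v_1|| = 1).

λ_1 = 9,  λ_2 = 8,  λ_3 = 3;  v_1 ≈ (0, 0, 1)


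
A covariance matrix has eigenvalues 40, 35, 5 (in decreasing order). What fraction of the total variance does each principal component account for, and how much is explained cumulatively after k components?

Step 1 — total variance = trace(Sigma) = Σ λ_i = 40 + 35 + 5 = 80.

Step 2 — fraction explained by component i = λ_i / Σ λ:
  PC1: 40/80 = 0.5
  PC2: 35/80 = 0.4375
  PC3: 5/80 = 0.0625

Step 3 — cumulative fraction after k components = (λ_1 + ... + λ_k) / Σ λ:
  k = 1: 40/80 = 0.5
  k = 2: (40 + 35)/80 = 75/80 = 0.9375
  k = 3: (40 + 35 + 5)/80 = 80/80 = 1

Summary (fraction, with percent):

explained: PC1 0.5 (50%), PC2 0.4375 (43.75%), PC3 0.0625 (6.25%);  cumulative: 0.5, 0.9375, 1


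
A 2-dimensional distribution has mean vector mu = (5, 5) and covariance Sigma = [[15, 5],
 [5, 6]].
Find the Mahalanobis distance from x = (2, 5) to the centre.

Step 1 — centre the observation: (x - mu) = (-3, 0).

Step 2 — invert Sigma. det(Sigma) = 15·6 - (5)² = 65.
  Sigma^{-1} = (1/det) · [[d, -b], [-b, a]] = [[0.0923, -0.0769],
 [-0.0769, 0.2308]].

Step 3 — form the quadratic (x - mu)^T · Sigma^{-1} · (x - mu):
  Sigma^{-1} · (x - mu) = (-0.2769, 0.2308).
  (x - mu)^T · [Sigma^{-1} · (x - mu)] = (-3)·(-0.2769) + (0)·(0.2308) = 0.8308.

Step 4 — take square root: d = √(0.8308) ≈ 0.9115.

d(x, mu) = √(0.8308) ≈ 0.9115


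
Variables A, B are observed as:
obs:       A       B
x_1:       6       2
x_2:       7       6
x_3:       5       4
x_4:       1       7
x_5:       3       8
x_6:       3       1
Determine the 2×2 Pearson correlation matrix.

Step 1 — column means:
  mean(A) = (6 + 7 + 5 + 1 + 3 + 3) / 6 = 25/6 = 4.1667
  mean(B) = (2 + 6 + 4 + 7 + 8 + 1) / 6 = 28/6 = 4.6667

Step 2 — sample variances and covariances s[i,j] = (1/(n-1)) · Σ_k (x_{k,i} - mean_i) · (x_{k,j} - mean_j), with n-1 = 5:
  s[A,A] = ((1.8333)·(1.8333) + (2.8333)·(2.8333) + (0.8333)·(0.8333) + (-3.1667)·(-3.1667) + (-1.1667)·(-1.1667) + (-1.1667)·(-1.1667)) / 5 = 24.8333/5 = 4.9667
  s[A,B] = ((1.8333)·(-2.6667) + (2.8333)·(1.3333) + (0.8333)·(-0.6667) + (-3.1667)·(2.3333) + (-1.1667)·(3.3333) + (-1.1667)·(-3.6667)) / 5 = -8.6667/5 = -1.7333
  s[B,B] = ((-2.6667)·(-2.6667) + (1.3333)·(1.3333) + (-0.6667)·(-0.6667) + (2.3333)·(2.3333) + (3.3333)·(3.3333) + (-3.6667)·(-3.6667)) / 5 = 39.3333/5 = 7.8667
  Sample standard deviations s_i = √(s[i,i]):
  s(A) = √(4.9667) = 2.2286
  s(B) = √(7.8667) = 2.8048

Step 3 — r_{ij} = s_{ij} / (s_i · s_j):
  r[A,A] = 1 (diagonal).
  r[A,B] = -1.7333 / (2.2286 · 2.8048) = -1.7333 / 6.2507 = -0.2773
  r[B,B] = 1 (diagonal).

R is symmetric with unit diagonal. Assembling:

R = [[1, -0.2773],
 [-0.2773, 1]]


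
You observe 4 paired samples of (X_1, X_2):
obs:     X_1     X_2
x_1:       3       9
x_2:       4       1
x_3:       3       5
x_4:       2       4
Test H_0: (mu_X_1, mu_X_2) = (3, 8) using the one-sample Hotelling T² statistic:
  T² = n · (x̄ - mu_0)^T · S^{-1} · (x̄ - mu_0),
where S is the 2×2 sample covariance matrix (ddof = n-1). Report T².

Step 1 — sample mean vector:
  mean(X_1) = (3 + 4 + 3 + 2) / 4 = 12/4 = 3
  mean(X_2) = (9 + 1 + 5 + 4) / 4 = 19/4 = 4.75
  x̄ = (3, 4.75),  deviation x̄ - mu_0 = (3, 4.75) - (3, 8) = (0, -3.25).

Step 2 — sample covariance matrix, S[i,j] = (1/(n-1)) · Σ_k (x_{k,i} - mean_i) · (x_{k,j} - mean_j), divisor n-1 = 3:
  S[X_1,X_1] = ((0)·(0) + (1)·(1) + (0)·(0) + (-1)·(-1)) / 3 = 2/3 = 0.6667
  S[X_1,X_2] = ((0)·(4.25) + (1)·(-3.75) + (0)·(0.25) + (-1)·(-0.75)) / 3 = -3/3 = -1
  S[X_2,X_2] = ((4.25)·(4.25) + (-3.75)·(-3.75) + (0.25)·(0.25) + (-0.75)·(-0.75)) / 3 = 32.75/3 = 10.9167
  S = [[0.6667, -1],
 [-1, 10.9167]].

Step 3 — invert S. det(S) = 0.6667·10.9167 - (-1)² = 6.2778.
  S^{-1} = (1/det) · [[d, -b], [-b, a]] = [[1.7389, 0.1593],
 [0.1593, 0.1062]].

Step 4 — quadratic form (x̄ - mu_0)^T · S^{-1} · (x̄ - mu_0):
  S^{-1} · (x̄ - mu_0) = (-0.5177, -0.3451),
  (x̄ - mu_0)^T · [...] = (0)·(-0.5177) + (-3.25)·(-0.3451) = 1.1217.

Step 5 — scale by n: T² = 4 · 1.1217 = 4.4867.

T² ≈ 4.4867


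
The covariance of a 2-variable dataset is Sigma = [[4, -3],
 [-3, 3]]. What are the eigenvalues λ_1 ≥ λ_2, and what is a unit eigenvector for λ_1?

Step 1 — characteristic polynomial of 2×2 Sigma:
  det(Sigma - λI) = λ² - trace · λ + det = 0.
  trace = 4 + 3 = 7, det = 4·3 - (-3)² = 3.
Step 2 — discriminant:
  Δ = trace² - 4·det = 49 - 12 = 37.
Step 3 — eigenvalues:
  λ = (trace ± √Δ)/2 = (7 ± 6.0828)/2,
  λ_1 = 6.5414,  λ_2 = 0.4586.

Step 4 — unit eigenvector for λ_1: solve (Sigma - λ_1 I)v = 0. First row:
  (4 - 6.5414)·v_x + (-3)·v_y = 0, i.e. (-2.5414)·v_x + (-3)·v_y = 0,
  so v ∝ (b, λ_1 - a) = (-3, 2.5414); multiply by -1 so the first entry is positive: u = (3, -2.5414).
  ||u|| = √((3)² + (-2.5414)²) = √(15.4586) ≈ 3.9317,
  v_1 = u/||u|| ≈ (0.763, -0.6464) (||v_1|| = 1).

λ_1 = 6.5414,  λ_2 = 0.4586;  v_1 ≈ (0.763, -0.6464)


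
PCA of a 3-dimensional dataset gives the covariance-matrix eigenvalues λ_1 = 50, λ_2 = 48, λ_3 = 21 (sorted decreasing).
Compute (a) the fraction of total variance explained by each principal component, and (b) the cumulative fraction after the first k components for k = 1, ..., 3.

Step 1 — total variance = trace(Sigma) = Σ λ_i = 50 + 48 + 21 = 119.

Step 2 — fraction explained by component i = λ_i / Σ λ:
  PC1: 50/119 = 0.4202
  PC2: 48/119 = 0.4034
  PC3: 21/119 = 0.1765

Step 3 — cumulative fraction after k components = (λ_1 + ... + λ_k) / Σ λ:
  k = 1: 50/119 = 0.4202
  k = 2: (50 + 48)/119 = 98/119 = 0.8235
  k = 3: (50 + 48 + 21)/119 = 119/119 = 1

Summary (fraction, with percent):

explained: PC1 0.4202 (42.02%), PC2 0.4034 (40.34%), PC3 0.1765 (17.65%);  cumulative: 0.4202, 0.8235, 1


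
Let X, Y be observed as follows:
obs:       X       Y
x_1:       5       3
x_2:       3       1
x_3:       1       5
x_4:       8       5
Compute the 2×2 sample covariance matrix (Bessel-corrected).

Step 1 — column means:
  mean(X) = (5 + 3 + 1 + 8) / 4 = 17/4 = 4.25
  mean(Y) = (3 + 1 + 5 + 5) / 4 = 14/4 = 3.5

Step 2 — sample covariance S[i,j] = (1/(n-1)) · Σ_k (x_{k,i} - mean_i) · (x_{k,j} - mean_j), with n-1 = 3.
  S[X,X] = ((0.75)·(0.75) + (-1.25)·(-1.25) + (-3.25)·(-3.25) + (3.75)·(3.75)) / 3 = 26.75/3 = 8.9167
  S[X,Y] = ((0.75)·(-0.5) + (-1.25)·(-2.5) + (-3.25)·(1.5) + (3.75)·(1.5)) / 3 = 3.5/3 = 1.1667
  S[Y,Y] = ((-0.5)·(-0.5) + (-2.5)·(-2.5) + (1.5)·(1.5) + (1.5)·(1.5)) / 3 = 11/3 = 3.6667

S is symmetric (S[j,i] = S[i,j]). Assembling:

S = [[8.9167, 1.1667],
 [1.1667, 3.6667]]


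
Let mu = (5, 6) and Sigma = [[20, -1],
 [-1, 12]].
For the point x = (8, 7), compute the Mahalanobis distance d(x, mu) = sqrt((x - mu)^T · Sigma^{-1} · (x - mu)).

Step 1 — centre the observation: (x - mu) = (3, 1).

Step 2 — invert Sigma. det(Sigma) = 20·12 - (-1)² = 239.
  Sigma^{-1} = (1/det) · [[d, -b], [-b, a]] = [[0.0502, 0.0042],
 [0.0042, 0.0837]].

Step 3 — form the quadratic (x - mu)^T · Sigma^{-1} · (x - mu):
  Sigma^{-1} · (x - mu) = (0.1548, 0.0962).
  (x - mu)^T · [Sigma^{-1} · (x - mu)] = (3)·(0.1548) + (1)·(0.0962) = 0.5607.

Step 4 — take square root: d = √(0.5607) ≈ 0.7488.

d(x, mu) = √(0.5607) ≈ 0.7488


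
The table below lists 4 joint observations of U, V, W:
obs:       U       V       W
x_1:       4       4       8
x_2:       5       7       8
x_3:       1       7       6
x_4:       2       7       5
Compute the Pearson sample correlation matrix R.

Step 1 — column means:
  mean(U) = (4 + 5 + 1 + 2) / 4 = 12/4 = 3
  mean(V) = (4 + 7 + 7 + 7) / 4 = 25/4 = 6.25
  mean(W) = (8 + 8 + 6 + 5) / 4 = 27/4 = 6.75

Step 2 — sample variances and covariances s[i,j] = (1/(n-1)) · Σ_k (x_{k,i} - mean_i) · (x_{k,j} - mean_j), with n-1 = 3:
  s[U,U] = ((1)·(1) + (2)·(2) + (-2)·(-2) + (-1)·(-1)) / 3 = 10/3 = 3.3333
  s[U,V] = ((1)·(-2.25) + (2)·(0.75) + (-2)·(0.75) + (-1)·(0.75)) / 3 = -3/3 = -1
  s[U,W] = ((1)·(1.25) + (2)·(1.25) + (-2)·(-0.75) + (-1)·(-1.75)) / 3 = 7/3 = 2.3333
  s[V,V] = ((-2.25)·(-2.25) + (0.75)·(0.75) + (0.75)·(0.75) + (0.75)·(0.75)) / 3 = 6.75/3 = 2.25
  s[V,W] = ((-2.25)·(1.25) + (0.75)·(1.25) + (0.75)·(-0.75) + (0.75)·(-1.75)) / 3 = -3.75/3 = -1.25
  s[W,W] = ((1.25)·(1.25) + (1.25)·(1.25) + (-0.75)·(-0.75) + (-1.75)·(-1.75)) / 3 = 6.75/3 = 2.25
  Sample standard deviations s_i = √(s[i,i]):
  s(U) = √(3.3333) = 1.8257
  s(V) = √(2.25) = 1.5
  s(W) = √(2.25) = 1.5

Step 3 — r_{ij} = s_{ij} / (s_i · s_j):
  r[U,U] = 1 (diagonal).
  r[U,V] = -1 / (1.8257 · 1.5) = -1 / 2.7386 = -0.3651
  r[U,W] = 2.3333 / (1.8257 · 1.5) = 2.3333 / 2.7386 = 0.852
  r[V,V] = 1 (diagonal).
  r[V,W] = -1.25 / (1.5 · 1.5) = -1.25 / 2.25 = -0.5556
  r[W,W] = 1 (diagonal).

R is symmetric with unit diagonal. Assembling:

R = [[1, -0.3651, 0.852],
 [-0.3651, 1, -0.5556],
 [0.852, -0.5556, 1]]


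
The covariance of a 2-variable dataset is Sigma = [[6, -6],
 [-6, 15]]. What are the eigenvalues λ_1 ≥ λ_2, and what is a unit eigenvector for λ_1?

Step 1 — characteristic polynomial of 2×2 Sigma:
  det(Sigma - λI) = λ² - trace · λ + det = 0.
  trace = 6 + 15 = 21, det = 6·15 - (-6)² = 54.
Step 2 — discriminant:
  Δ = trace² - 4·det = 441 - 216 = 225.
Step 3 — eigenvalues:
  λ = (trace ± √Δ)/2 = (21 ± 15)/2,
  λ_1 = 18,  λ_2 = 3.

Step 4 — unit eigenvector for λ_1: solve (Sigma - λ_1 I)v = 0. First row:
  (6 - 18)·v_x + (-6)·v_y = 0, i.e. (-12)·v_x + (-6)·v_y = 0,
  so v ∝ (b, λ_1 - a) = (-6, 12); multiply by -1 so the first entry is positive: u = (6, -12).
  ||u|| = √((6)² + (-12)²) = √(180) ≈ 13.4164,
  v_1 = u/||u|| ≈ (0.4472, -0.8944) (||v_1|| = 1).

λ_1 = 18,  λ_2 = 3;  v_1 ≈ (0.4472, -0.8944)


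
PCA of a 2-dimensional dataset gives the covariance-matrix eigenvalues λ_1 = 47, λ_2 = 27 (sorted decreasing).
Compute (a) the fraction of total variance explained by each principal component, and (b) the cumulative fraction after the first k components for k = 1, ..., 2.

Step 1 — total variance = trace(Sigma) = Σ λ_i = 47 + 27 = 74.

Step 2 — fraction explained by component i = λ_i / Σ λ:
  PC1: 47/74 = 0.6351
  PC2: 27/74 = 0.3649

Step 3 — cumulative fraction after k components = (λ_1 + ... + λ_k) / Σ λ:
  k = 1: 47/74 = 0.6351
  k = 2: (47 + 27)/74 = 74/74 = 1

Summary (fraction, with percent):

explained: PC1 0.6351 (63.51%), PC2 0.3649 (36.49%);  cumulative: 0.6351, 1


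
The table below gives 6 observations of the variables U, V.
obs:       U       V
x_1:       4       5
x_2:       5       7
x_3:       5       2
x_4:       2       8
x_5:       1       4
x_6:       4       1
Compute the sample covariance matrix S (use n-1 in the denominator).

Step 1 — column means:
  mean(U) = (4 + 5 + 5 + 2 + 1 + 4) / 6 = 21/6 = 3.5
  mean(V) = (5 + 7 + 2 + 8 + 4 + 1) / 6 = 27/6 = 4.5

Step 2 — sample covariance S[i,j] = (1/(n-1)) · Σ_k (x_{k,i} - mean_i) · (x_{k,j} - mean_j), with n-1 = 5.
  S[U,U] = ((0.5)·(0.5) + (1.5)·(1.5) + (1.5)·(1.5) + (-1.5)·(-1.5) + (-2.5)·(-2.5) + (0.5)·(0.5)) / 5 = 13.5/5 = 2.7
  S[U,V] = ((0.5)·(0.5) + (1.5)·(2.5) + (1.5)·(-2.5) + (-1.5)·(3.5) + (-2.5)·(-0.5) + (0.5)·(-3.5)) / 5 = -5.5/5 = -1.1
  S[V,V] = ((0.5)·(0.5) + (2.5)·(2.5) + (-2.5)·(-2.5) + (3.5)·(3.5) + (-0.5)·(-0.5) + (-3.5)·(-3.5)) / 5 = 37.5/5 = 7.5

S is symmetric (S[j,i] = S[i,j]). Assembling:

S = [[2.7, -1.1],
 [-1.1, 7.5]]


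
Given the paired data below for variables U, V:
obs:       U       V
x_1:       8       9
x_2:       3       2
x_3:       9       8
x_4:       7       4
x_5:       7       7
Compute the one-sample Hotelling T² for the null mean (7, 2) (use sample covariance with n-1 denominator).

Step 1 — sample mean vector:
  mean(U) = (8 + 3 + 9 + 7 + 7) / 5 = 34/5 = 6.8
  mean(V) = (9 + 2 + 8 + 4 + 7) / 5 = 30/5 = 6
  x̄ = (6.8, 6),  deviation x̄ - mu_0 = (6.8, 6) - (7, 2) = (-0.2, 4).

Step 2 — sample covariance matrix, S[i,j] = (1/(n-1)) · Σ_k (x_{k,i} - mean_i) · (x_{k,j} - mean_j), divisor n-1 = 4:
  S[U,U] = ((1.2)·(1.2) + (-3.8)·(-3.8) + (2.2)·(2.2) + (0.2)·(0.2) + (0.2)·(0.2)) / 4 = 20.8/4 = 5.2
  S[U,V] = ((1.2)·(3) + (-3.8)·(-4) + (2.2)·(2) + (0.2)·(-2) + (0.2)·(1)) / 4 = 23/4 = 5.75
  S[V,V] = ((3)·(3) + (-4)·(-4) + (2)·(2) + (-2)·(-2) + (1)·(1)) / 4 = 34/4 = 8.5
  S = [[5.2, 5.75],
 [5.75, 8.5]].

Step 3 — invert S. det(S) = 5.2·8.5 - (5.75)² = 11.1375.
  S^{-1} = (1/det) · [[d, -b], [-b, a]] = [[0.7632, -0.5163],
 [-0.5163, 0.4669]].

Step 4 — quadratic form (x̄ - mu_0)^T · S^{-1} · (x̄ - mu_0):
  S^{-1} · (x̄ - mu_0) = (-2.2177, 1.9708),
  (x̄ - mu_0)^T · [...] = (-0.2)·(-2.2177) + (4)·(1.9708) = 8.3268.

Step 5 — scale by n: T² = 5 · 8.3268 = 41.6341.

T² ≈ 41.6341
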